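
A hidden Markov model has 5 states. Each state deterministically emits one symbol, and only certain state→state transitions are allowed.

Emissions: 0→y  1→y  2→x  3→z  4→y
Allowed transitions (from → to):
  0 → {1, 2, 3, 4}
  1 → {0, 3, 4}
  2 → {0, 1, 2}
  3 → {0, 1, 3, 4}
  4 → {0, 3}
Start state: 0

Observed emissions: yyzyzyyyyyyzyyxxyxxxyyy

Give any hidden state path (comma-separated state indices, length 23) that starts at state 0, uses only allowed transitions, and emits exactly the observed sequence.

0,4,3,4,3,1,0,1,0,4,0,3,1,0,2,2,0,2,2,2,1,0,4

  t0 'y' -> {0,1,4}, take 0 (start)
  t1 'y' -> {0,1,4}, take 4 (0->4 ok)
  t2 'z' -> {3}, take 3 (4->3 ok)
  t3 'y' -> {0,1,4}, take 4 (3->4 ok)
  t4 'z' -> {3}, take 3 (4->3 ok)
  t5 'y' -> {0,1,4}, take 1 (3->1 ok)
  t6 'y' -> {0,1,4}, take 0 (1->0 ok)
  t7 'y' -> {0,1,4}, take 1 (0->1 ok)
  t8 'y' -> {0,1,4}, take 0 (1->0 ok)
  t9 'y' -> {0,1,4}, take 4 (0->4 ok)
  t10 'y' -> {0,1,4}, take 0 (4->0 ok)
  t11 'z' -> {3}, take 3 (0->3 ok)
  t12 'y' -> {0,1,4}, take 1 (3->1 ok)
  t13 'y' -> {0,1,4}, take 0 (1->0 ok)
  t14 'x' -> {2}, take 2 (0->2 ok)
  t15 'x' -> {2}, take 2 (2->2 ok)
  t16 'y' -> {0,1,4}, take 0 (2->0 ok)
  t17 'x' -> {2}, take 2 (0->2 ok)
  t18 'x' -> {2}, take 2 (2->2 ok)
  t19 'x' -> {2}, take 2 (2->2 ok)
  t20 'y' -> {0,1,4}, take 1 (2->1 ok)
  t21 'y' -> {0,1,4}, take 0 (1->0 ok)
  t22 'y' -> {0,1,4}, take 4 (0->4 ok)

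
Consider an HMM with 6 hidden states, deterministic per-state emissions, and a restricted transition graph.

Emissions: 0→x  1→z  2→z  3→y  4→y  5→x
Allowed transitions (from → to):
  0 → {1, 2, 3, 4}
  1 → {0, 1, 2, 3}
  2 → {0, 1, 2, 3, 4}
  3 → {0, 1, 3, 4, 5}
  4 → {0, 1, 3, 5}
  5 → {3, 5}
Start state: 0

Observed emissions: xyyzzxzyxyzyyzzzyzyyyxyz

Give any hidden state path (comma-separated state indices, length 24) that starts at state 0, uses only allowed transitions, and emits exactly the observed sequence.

0,4,3,1,2,0,1,3,0,3,1,3,3,1,1,1,3,1,3,3,4,0,4,1

  0: obs=x cand={0,5} pick 0 [start]
  1: obs=y cand={3,4} pick 4 [0->4 ok]
  2: obs=y cand={3,4} pick 3 [4->3 ok]
  3: obs=z cand={1,2} pick 1 [3->1 ok]
  4: obs=z cand={1,2} pick 2 [1->2 ok]
  5: obs=x cand={0,5} pick 0 [2->0 ok]
  6: obs=z cand={1,2} pick 1 [0->1 ok]
  7: obs=y cand={3,4} pick 3 [1->3 ok]
  8: obs=x cand={0,5} pick 0 [3->0 ok]
  9: obs=y cand={3,4} pick 3 [0->3 ok]
  10: obs=z cand={1,2} pick 1 [3->1 ok]
  11: obs=y cand={3,4} pick 3 [1->3 ok]
  12: obs=y cand={3,4} pick 3 [3->3 ok]
  13: obs=z cand={1,2} pick 1 [3->1 ok]
  14: obs=z cand={1,2} pick 1 [1->1 ok]
  15: obs=z cand={1,2} pick 1 [1->1 ok]
  16: obs=y cand={3,4} pick 3 [1->3 ok]
  17: obs=z cand={1,2} pick 1 [3->1 ok]
  18: obs=y cand={3,4} pick 3 [1->3 ok]
  19: obs=y cand={3,4} pick 3 [3->3 ok]
  20: obs=y cand={3,4} pick 4 [3->4 ok]
  21: obs=x cand={0,5} pick 0 [4->0 ok]
  22: obs=y cand={3,4} pick 4 [0->4 ok]
  23: obs=z cand={1,2} pick 1 [4->1 ok]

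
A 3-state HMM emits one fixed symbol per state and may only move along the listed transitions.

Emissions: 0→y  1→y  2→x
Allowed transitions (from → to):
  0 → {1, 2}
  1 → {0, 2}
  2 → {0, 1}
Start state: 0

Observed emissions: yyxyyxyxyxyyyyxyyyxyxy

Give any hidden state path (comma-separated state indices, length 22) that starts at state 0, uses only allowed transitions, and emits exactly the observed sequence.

0,1,2,0,1,2,1,2,1,2,1,0,1,0,2,0,1,0,2,0,2,0

  0: obs=y cand={0,1} pick 0 [start]
  1: obs=y cand={0,1} pick 1 [0->1 ok]
  2: obs=x cand={2} pick 2 [1->2 ok]
  3: obs=y cand={0,1} pick 0 [2->0 ok]
  4: obs=y cand={0,1} pick 1 [0->1 ok]
  5: obs=x cand={2} pick 2 [1->2 ok]
  6: obs=y cand={0,1} pick 1 [2->1 ok]
  7: obs=x cand={2} pick 2 [1->2 ok]
  8: obs=y cand={0,1} pick 1 [2->1 ok]
  9: obs=x cand={2} pick 2 [1->2 ok]
  10: obs=y cand={0,1} pick 1 [2->1 ok]
  11: obs=y cand={0,1} pick 0 [1->0 ok]
  12: obs=y cand={0,1} pick 1 [0->1 ok]
  13: obs=y cand={0,1} pick 0 [1->0 ok]
  14: obs=x cand={2} pick 2 [0->2 ok]
  15: obs=y cand={0,1} pick 0 [2->0 ok]
  16: obs=y cand={0,1} pick 1 [0->1 ok]
  17: obs=y cand={0,1} pick 0 [1->0 ok]
  18: obs=x cand={2} pick 2 [0->2 ok]
  19: obs=y cand={0,1} pick 0 [2->0 ok]
  20: obs=x cand={2} pick 2 [0->2 ok]
  21: obs=y cand={0,1} pick 0 [2->0 ok]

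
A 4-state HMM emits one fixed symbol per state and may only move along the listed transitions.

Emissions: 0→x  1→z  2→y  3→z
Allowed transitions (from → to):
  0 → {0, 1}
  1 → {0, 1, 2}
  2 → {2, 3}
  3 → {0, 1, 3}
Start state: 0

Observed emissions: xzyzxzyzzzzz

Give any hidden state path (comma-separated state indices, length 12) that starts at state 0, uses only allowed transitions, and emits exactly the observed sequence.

0,1,2,3,0,1,2,3,3,3,3,1

  [0] x  {0}  => 0  start
  [1] z  {1,3}  => 1  0->1 ok
  [2] y  {2}  => 2  1->2 ok
  [3] z  {1,3}  => 3  2->3 ok
  [4] x  {0}  => 0  3->0 ok
  [5] z  {1,3}  => 1  0->1 ok
  [6] y  {2}  => 2  1->2 ok
  [7] z  {1,3}  => 3  2->3 ok
  [8] z  {1,3}  => 3  3->3 ok
  [9] z  {1,3}  => 3  3->3 ok
  [10] z  {1,3}  => 3  3->3 ok
  [11] z  {1,3}  => 1  3->1 ok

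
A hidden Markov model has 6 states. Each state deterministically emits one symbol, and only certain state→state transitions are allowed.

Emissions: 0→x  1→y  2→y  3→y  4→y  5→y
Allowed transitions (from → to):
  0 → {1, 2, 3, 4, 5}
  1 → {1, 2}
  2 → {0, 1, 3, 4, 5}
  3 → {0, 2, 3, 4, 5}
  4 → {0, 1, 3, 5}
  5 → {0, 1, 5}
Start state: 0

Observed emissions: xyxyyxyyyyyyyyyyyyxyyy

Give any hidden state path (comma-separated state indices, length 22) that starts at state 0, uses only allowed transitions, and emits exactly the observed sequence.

  t0 'x' -> {0}, take 0 (start)
  t1 'y' -> {1,2,3,4,5}, take 2 (0->2 ok)
  t2 'x' -> {0}, take 0 (2->0 ok)
  t3 'y' -> {1,2,3,4,5}, take 1 (0->1 ok)
  t4 'y' -> {1,2,3,4,5}, take 2 (1->2 ok)
  t5 'x' -> {0}, take 0 (2->0 ok)
  t6 'y' -> {1,2,3,4,5}, take 5 (0->5 ok)
  t7 'y' -> {1,2,3,4,5}, take 1 (5->1 ok)
  t8 'y' -> {1,2,3,4,5}, take 1 (1->1 ok)
  t9 'y' -> {1,2,3,4,5}, take 2 (1->2 ok)
  t10 'y' -> {1,2,3,4,5}, take 3 (2->3 ok)
  t11 'y' -> {1,2,3,4,5}, take 3 (3->3 ok)
  t12 'y' -> {1,2,3,4,5}, take 4 (3->4 ok)
  t13 'y' -> {1,2,3,4,5}, take 3 (4->3 ok)
  t14 'y' -> {1,2,3,4,5}, take 3 (3->3 ok)
  t15 'y' -> {1,2,3,4,5}, take 4 (3->4 ok)
  t16 'y' -> {1,2,3,4,5}, take 5 (4->5 ok)
  t17 'y' -> {1,2,3,4,5}, take 5 (5->5 ok)
  t18 'x' -> {0}, take 0 (5->0 ok)
  t19 'y' -> {1,2,3,4,5}, take 4 (0->4 ok)
  t20 'y' -> {1,2,3,4,5}, take 3 (4->3 ok)
  t21 'y' -> {1,2,3,4,5}, take 3 (3->3 ok)

0,2,0,1,2,0,5,1,1,2,3,3,4,3,3,4,5,5,0,4,3,3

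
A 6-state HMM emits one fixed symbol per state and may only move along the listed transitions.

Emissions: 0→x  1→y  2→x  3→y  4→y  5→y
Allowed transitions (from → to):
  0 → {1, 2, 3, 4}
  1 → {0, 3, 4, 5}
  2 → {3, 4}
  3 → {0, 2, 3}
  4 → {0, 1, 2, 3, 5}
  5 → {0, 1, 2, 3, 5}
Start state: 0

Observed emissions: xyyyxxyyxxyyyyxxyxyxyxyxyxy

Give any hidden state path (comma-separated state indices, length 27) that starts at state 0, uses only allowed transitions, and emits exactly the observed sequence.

  0: obs=x cand={0,2} pick 0 [start]
  1: obs=y cand={1,3,4,5} pick 1 [0->1 ok]
  2: obs=y cand={1,3,4,5} pick 5 [1->5 ok]
  3: obs=y cand={1,3,4,5} pick 5 [5->5 ok]
  4: obs=x cand={0,2} pick 0 [5->0 ok]
  5: obs=x cand={0,2} pick 2 [0->2 ok]
  6: obs=y cand={1,3,4,5} pick 3 [2->3 ok]
  7: obs=y cand={1,3,4,5} pick 3 [3->3 ok]
  8: obs=x cand={0,2} pick 0 [3->0 ok]
  9: obs=x cand={0,2} pick 2 [0->2 ok]
  10: obs=y cand={1,3,4,5} pick 4 [2->4 ok]
  11: obs=y cand={1,3,4,5} pick 5 [4->5 ok]
  12: obs=y cand={1,3,4,5} pick 3 [5->3 ok]
  13: obs=y cand={1,3,4,5} pick 3 [3->3 ok]
  14: obs=x cand={0,2} pick 0 [3->0 ok]
  15: obs=x cand={0,2} pick 2 [0->2 ok]
  16: obs=y cand={1,3,4,5} pick 3 [2->3 ok]
  17: obs=x cand={0,2} pick 0 [3->0 ok]
  18: obs=y cand={1,3,4,5} pick 4 [0->4 ok]
  19: obs=x cand={0,2} pick 2 [4->2 ok]
  20: obs=y cand={1,3,4,5} pick 3 [2->3 ok]
  21: obs=x cand={0,2} pick 0 [3->0 ok]
  22: obs=y cand={1,3,4,5} pick 3 [0->3 ok]
  23: obs=x cand={0,2} pick 2 [3->2 ok]
  24: obs=y cand={1,3,4,5} pick 3 [2->3 ok]
  25: obs=x cand={0,2} pick 2 [3->2 ok]
  26: obs=y cand={1,3,4,5} pick 3 [2->3 ok]

0,1,5,5,0,2,3,3,0,2,4,5,3,3,0,2,3,0,4,2,3,0,3,2,3,2,3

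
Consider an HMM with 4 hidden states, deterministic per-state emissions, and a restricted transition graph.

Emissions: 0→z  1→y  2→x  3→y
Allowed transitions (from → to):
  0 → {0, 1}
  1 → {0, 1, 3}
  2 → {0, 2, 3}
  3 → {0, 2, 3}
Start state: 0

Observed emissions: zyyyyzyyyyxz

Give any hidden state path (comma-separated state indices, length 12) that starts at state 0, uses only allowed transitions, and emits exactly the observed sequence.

  t0 'z' -> {0}, take 0 (start)
  t1 'y' -> {1,3}, take 1 (0->1 ok)
  t2 'y' -> {1,3}, take 1 (1->1 ok)
  t3 'y' -> {1,3}, take 1 (1->1 ok)
  t4 'y' -> {1,3}, take 1 (1->1 ok)
  t5 'z' -> {0}, take 0 (1->0 ok)
  t6 'y' -> {1,3}, take 1 (0->1 ok)
  t7 'y' -> {1,3}, take 1 (1->1 ok)
  t8 'y' -> {1,3}, take 3 (1->3 ok)
  t9 'y' -> {1,3}, take 3 (3->3 ok)
  t10 'x' -> {2}, take 2 (3->2 ok)
  t11 'z' -> {0}, take 0 (2->0 ok)

0,1,1,1,1,0,1,1,3,3,2,0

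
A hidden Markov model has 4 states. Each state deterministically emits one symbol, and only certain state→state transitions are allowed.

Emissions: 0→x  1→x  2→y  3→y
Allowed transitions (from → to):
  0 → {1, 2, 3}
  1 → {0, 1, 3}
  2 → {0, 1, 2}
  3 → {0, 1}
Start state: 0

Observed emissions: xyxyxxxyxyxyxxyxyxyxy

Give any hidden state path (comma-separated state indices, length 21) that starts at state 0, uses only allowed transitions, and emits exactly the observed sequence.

  [0] x  {0,1}  => 0  start
  [1] y  {2,3}  => 3  0->3 ok
  [2] x  {0,1}  => 1  3->1 ok
  [3] y  {2,3}  => 3  1->3 ok
  [4] x  {0,1}  => 0  3->0 ok
  [5] x  {0,1}  => 1  0->1 ok
  [6] x  {0,1}  => 0  1->0 ok
  [7] y  {2,3}  => 3  0->3 ok
  [8] x  {0,1}  => 1  3->1 ok
  [9] y  {2,3}  => 3  1->3 ok
  [10] x  {0,1}  => 1  3->1 ok
  [11] y  {2,3}  => 3  1->3 ok
  [12] x  {0,1}  => 1  3->1 ok
  [13] x  {0,1}  => 1  1->1 ok
  [14] y  {2,3}  => 3  1->3 ok
  [15] x  {0,1}  => 0  3->0 ok
  [16] y  {2,3}  => 3  0->3 ok
  [17] x  {0,1}  => 0  3->0 ok
  [18] y  {2,3}  => 2  0->2 ok
  [19] x  {0,1}  => 0  2->0 ok
  [20] y  {2,3}  => 2  0->2 ok

0,3,1,3,0,1,0,3,1,3,1,3,1,1,3,0,3,0,2,0,2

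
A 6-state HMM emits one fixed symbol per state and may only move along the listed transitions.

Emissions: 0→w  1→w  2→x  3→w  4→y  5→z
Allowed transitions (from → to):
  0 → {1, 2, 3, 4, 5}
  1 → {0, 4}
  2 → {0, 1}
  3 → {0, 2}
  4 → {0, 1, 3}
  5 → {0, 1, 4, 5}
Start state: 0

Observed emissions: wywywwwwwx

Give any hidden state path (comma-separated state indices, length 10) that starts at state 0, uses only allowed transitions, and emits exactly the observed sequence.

  0: obs=w cand={0,1,3} pick 0 [start]
  1: obs=y cand={4} pick 4 [0->4 ok]
  2: obs=w cand={0,1,3} pick 0 [4->0 ok]
  3: obs=y cand={4} pick 4 [0->4 ok]
  4: obs=w cand={0,1,3} pick 1 [4->1 ok]
  5: obs=w cand={0,1,3} pick 0 [1->0 ok]
  6: obs=w cand={0,1,3} pick 1 [0->1 ok]
  7: obs=w cand={0,1,3} pick 0 [1->0 ok]
  8: obs=w cand={0,1,3} pick 3 [0->3 ok]
  9: obs=x cand={2} pick 2 [3->2 ok]

0,4,0,4,1,0,1,0,3,2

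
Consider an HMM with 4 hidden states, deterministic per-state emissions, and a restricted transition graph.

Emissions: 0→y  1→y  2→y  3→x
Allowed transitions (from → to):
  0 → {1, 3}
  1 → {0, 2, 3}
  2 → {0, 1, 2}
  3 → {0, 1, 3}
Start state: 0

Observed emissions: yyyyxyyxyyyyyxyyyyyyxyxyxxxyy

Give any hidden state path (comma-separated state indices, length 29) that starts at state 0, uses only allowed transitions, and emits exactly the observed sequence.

  [0] y  {0,1,2}  => 0  start
  [1] y  {0,1,2}  => 1  0->1 ok
  [2] y  {0,1,2}  => 2  1->2 ok
  [3] y  {0,1,2}  => 0  2->0 ok
  [4] x  {3}  => 3  0->3 ok
  [5] y  {0,1,2}  => 1  3->1 ok
  [6] y  {0,1,2}  => 0  1->0 ok
  [7] x  {3}  => 3  0->3 ok
  [8] y  {0,1,2}  => 1  3->1 ok
  [9] y  {0,1,2}  => 2  1->2 ok
  [10] y  {0,1,2}  => 2  2->2 ok
  [11] y  {0,1,2}  => 0  2->0 ok
  [12] y  {0,1,2}  => 1  0->1 ok
  [13] x  {3}  => 3  1->3 ok
  [14] y  {0,1,2}  => 0  3->0 ok
  [15] y  {0,1,2}  => 1  0->1 ok
  [16] y  {0,1,2}  => 0  1->0 ok
  [17] y  {0,1,2}  => 1  0->1 ok
  [18] y  {0,1,2}  => 2  1->2 ok
  [19] y  {0,1,2}  => 1  2->1 ok
  [20] x  {3}  => 3  1->3 ok
  [21] y  {0,1,2}  => 0  3->0 ok
  [22] x  {3}  => 3  0->3 ok
  [23] y  {0,1,2}  => 0  3->0 ok
  [24] x  {3}  => 3  0->3 ok
  [25] x  {3}  => 3  3->3 ok
  [26] x  {3}  => 3  3->3 ok
  [27] y  {0,1,2}  => 1  3->1 ok
  [28] y  {0,1,2}  => 0  1->0 ok

0,1,2,0,3,1,0,3,1,2,2,0,1,3,0,1,0,1,2,1,3,0,3,0,3,3,3,1,0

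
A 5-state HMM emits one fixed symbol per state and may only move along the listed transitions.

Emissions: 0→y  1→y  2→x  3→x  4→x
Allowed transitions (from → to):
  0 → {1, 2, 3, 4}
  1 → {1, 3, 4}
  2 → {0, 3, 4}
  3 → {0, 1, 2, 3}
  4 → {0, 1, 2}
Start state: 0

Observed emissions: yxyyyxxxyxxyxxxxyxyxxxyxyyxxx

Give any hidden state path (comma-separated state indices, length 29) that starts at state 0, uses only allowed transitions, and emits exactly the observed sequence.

0,4,0,1,1,4,2,3,0,3,3,0,3,3,2,4,0,2,0,3,2,3,0,3,1,1,3,3,2

  [0] y  {0,1}  => 0  start
  [1] x  {2,3,4}  => 4  0->4 ok
  [2] y  {0,1}  => 0  4->0 ok
  [3] y  {0,1}  => 1  0->1 ok
  [4] y  {0,1}  => 1  1->1 ok
  [5] x  {2,3,4}  => 4  1->4 ok
  [6] x  {2,3,4}  => 2  4->2 ok
  [7] x  {2,3,4}  => 3  2->3 ok
  [8] y  {0,1}  => 0  3->0 ok
  [9] x  {2,3,4}  => 3  0->3 ok
  [10] x  {2,3,4}  => 3  3->3 ok
  [11] y  {0,1}  => 0  3->0 ok
  [12] x  {2,3,4}  => 3  0->3 ok
  [13] x  {2,3,4}  => 3  3->3 ok
  [14] x  {2,3,4}  => 2  3->2 ok
  [15] x  {2,3,4}  => 4  2->4 ok
  [16] y  {0,1}  => 0  4->0 ok
  [17] x  {2,3,4}  => 2  0->2 ok
  [18] y  {0,1}  => 0  2->0 ok
  [19] x  {2,3,4}  => 3  0->3 ok
  [20] x  {2,3,4}  => 2  3->2 ok
  [21] x  {2,3,4}  => 3  2->3 ok
  [22] y  {0,1}  => 0  3->0 ok
  [23] x  {2,3,4}  => 3  0->3 ok
  [24] y  {0,1}  => 1  3->1 ok
  [25] y  {0,1}  => 1  1->1 ok
  [26] x  {2,3,4}  => 3  1->3 ok
  [27] x  {2,3,4}  => 3  3->3 ok
  [28] x  {2,3,4}  => 2  3->2 ok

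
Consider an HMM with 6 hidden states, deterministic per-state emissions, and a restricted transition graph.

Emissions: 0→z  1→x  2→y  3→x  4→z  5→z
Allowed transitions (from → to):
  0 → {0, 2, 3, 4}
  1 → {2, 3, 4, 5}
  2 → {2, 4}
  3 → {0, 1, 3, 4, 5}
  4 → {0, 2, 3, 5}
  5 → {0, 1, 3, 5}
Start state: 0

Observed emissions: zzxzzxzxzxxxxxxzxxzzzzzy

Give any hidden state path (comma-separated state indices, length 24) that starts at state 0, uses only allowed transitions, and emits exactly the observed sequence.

  0: obs=z cand={0,4,5} pick 0 [start]
  1: obs=z cand={0,4,5} pick 0 [0->0 ok]
  2: obs=x cand={1,3} pick 3 [0->3 ok]
  3: obs=z cand={0,4,5} pick 5 [3->5 ok]
  4: obs=z cand={0,4,5} pick 5 [5->5 ok]
  5: obs=x cand={1,3} pick 3 [5->3 ok]
  6: obs=z cand={0,4,5} pick 5 [3->5 ok]
  7: obs=x cand={1,3} pick 1 [5->1 ok]
  8: obs=z cand={0,4,5} pick 4 [1->4 ok]
  9: obs=x cand={1,3} pick 3 [4->3 ok]
  10: obs=x cand={1,3} pick 1 [3->1 ok]
  11: obs=x cand={1,3} pick 3 [1->3 ok]
  12: obs=x cand={1,3} pick 3 [3->3 ok]
  13: obs=x cand={1,3} pick 1 [3->1 ok]
  14: obs=x cand={1,3} pick 3 [1->3 ok]
  15: obs=z cand={0,4,5} pick 5 [3->5 ok]
  16: obs=x cand={1,3} pick 1 [5->1 ok]
  17: obs=x cand={1,3} pick 3 [1->3 ok]
  18: obs=z cand={0,4,5} pick 0 [3->0 ok]
  19: obs=z cand={0,4,5} pick 4 [0->4 ok]
  20: obs=z cand={0,4,5} pick 5 [4->5 ok]
  21: obs=z cand={0,4,5} pick 0 [5->0 ok]
  22: obs=z cand={0,4,5} pick 0 [0->0 ok]
  23: obs=y cand={2} pick 2 [0->2 ok]

0,0,3,5,5,3,5,1,4,3,1,3,3,1,3,5,1,3,0,4,5,0,0,2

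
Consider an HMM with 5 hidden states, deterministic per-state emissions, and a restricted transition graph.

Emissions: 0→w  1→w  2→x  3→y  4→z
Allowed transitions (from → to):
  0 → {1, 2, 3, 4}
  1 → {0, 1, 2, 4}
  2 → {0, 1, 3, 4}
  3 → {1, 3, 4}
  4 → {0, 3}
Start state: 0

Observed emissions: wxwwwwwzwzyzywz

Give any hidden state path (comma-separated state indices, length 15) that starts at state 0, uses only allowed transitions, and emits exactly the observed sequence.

0,2,1,1,1,1,0,4,0,4,3,4,3,1,4

  [0] w  {0,1}  => 0  start
  [1] x  {2}  => 2  0->2 ok
  [2] w  {0,1}  => 1  2->1 ok
  [3] w  {0,1}  => 1  1->1 ok
  [4] w  {0,1}  => 1  1->1 ok
  [5] w  {0,1}  => 1  1->1 ok
  [6] w  {0,1}  => 0  1->0 ok
  [7] z  {4}  => 4  0->4 ok
  [8] w  {0,1}  => 0  4->0 ok
  [9] z  {4}  => 4  0->4 ok
  [10] y  {3}  => 3  4->3 ok
  [11] z  {4}  => 4  3->4 ok
  [12] y  {3}  => 3  4->3 ok
  [13] w  {0,1}  => 1  3->1 ok
  [14] z  {4}  => 4  1->4 ok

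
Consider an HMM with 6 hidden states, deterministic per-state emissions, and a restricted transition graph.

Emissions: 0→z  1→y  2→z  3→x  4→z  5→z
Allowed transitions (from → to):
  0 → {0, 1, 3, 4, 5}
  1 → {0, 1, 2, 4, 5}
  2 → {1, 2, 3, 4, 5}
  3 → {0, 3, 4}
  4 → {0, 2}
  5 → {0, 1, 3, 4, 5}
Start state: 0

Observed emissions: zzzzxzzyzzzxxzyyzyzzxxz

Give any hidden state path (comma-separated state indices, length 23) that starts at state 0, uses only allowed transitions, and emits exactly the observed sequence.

  [0] z  {0,2,4,5}  => 0  start
  [1] z  {0,2,4,5}  => 5  0->5 ok
  [2] z  {0,2,4,5}  => 4  5->4 ok
  [3] z  {0,2,4,5}  => 0  4->0 ok
  [4] x  {3}  => 3  0->3 ok
  [5] z  {0,2,4,5}  => 0  3->0 ok
  [6] z  {0,2,4,5}  => 0  0->0 ok
  [7] y  {1}  => 1  0->1 ok
  [8] z  {0,2,4,5}  => 2  1->2 ok
  [9] z  {0,2,4,5}  => 5  2->5 ok
  [10] z  {0,2,4,5}  => 5  5->5 ok
  [11] x  {3}  => 3  5->3 ok
  [12] x  {3}  => 3  3->3 ok
  [13] z  {0,2,4,5}  => 0  3->0 ok
  [14] y  {1}  => 1  0->1 ok
  [15] y  {1}  => 1  1->1 ok
  [16] z  {0,2,4,5}  => 5  1->5 ok
  [17] y  {1}  => 1  5->1 ok
  [18] z  {0,2,4,5}  => 4  1->4 ok
  [19] z  {0,2,4,5}  => 2  4->2 ok
  [20] x  {3}  => 3  2->3 ok
  [21] x  {3}  => 3  3->3 ok
  [22] z  {0,2,4,5}  => 4  3->4 ok

0,5,4,0,3,0,0,1,2,5,5,3,3,0,1,1,5,1,4,2,3,3,4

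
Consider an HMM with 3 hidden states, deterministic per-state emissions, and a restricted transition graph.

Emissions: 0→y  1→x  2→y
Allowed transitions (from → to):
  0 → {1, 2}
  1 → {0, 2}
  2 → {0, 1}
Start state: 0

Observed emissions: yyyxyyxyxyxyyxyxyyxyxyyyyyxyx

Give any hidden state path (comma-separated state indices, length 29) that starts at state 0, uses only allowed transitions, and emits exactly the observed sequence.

  0: obs=y cand={0,2} pick 0 [start]
  1: obs=y cand={0,2} pick 2 [0->2 ok]
  2: obs=y cand={0,2} pick 0 [2->0 ok]
  3: obs=x cand={1} pick 1 [0->1 ok]
  4: obs=y cand={0,2} pick 0 [1->0 ok]
  5: obs=y cand={0,2} pick 2 [0->2 ok]
  6: obs=x cand={1} pick 1 [2->1 ok]
  7: obs=y cand={0,2} pick 2 [1->2 ok]
  8: obs=x cand={1} pick 1 [2->1 ok]
  9: obs=y cand={0,2} pick 2 [1->2 ok]
  10: obs=x cand={1} pick 1 [2->1 ok]
  11: obs=y cand={0,2} pick 0 [1->0 ok]
  12: obs=y cand={0,2} pick 2 [0->2 ok]
  13: obs=x cand={1} pick 1 [2->1 ok]
  14: obs=y cand={0,2} pick 2 [1->2 ok]
  15: obs=x cand={1} pick 1 [2->1 ok]
  16: obs=y cand={0,2} pick 0 [1->0 ok]
  17: obs=y cand={0,2} pick 2 [0->2 ok]
  18: obs=x cand={1} pick 1 [2->1 ok]
  19: obs=y cand={0,2} pick 2 [1->2 ok]
  20: obs=x cand={1} pick 1 [2->1 ok]
  21: obs=y cand={0,2} pick 0 [1->0 ok]
  22: obs=y cand={0,2} pick 2 [0->2 ok]
  23: obs=y cand={0,2} pick 0 [2->0 ok]
  24: obs=y cand={0,2} pick 2 [0->2 ok]
  25: obs=y cand={0,2} pick 0 [2->0 ok]
  26: obs=x cand={1} pick 1 [0->1 ok]
  27: obs=y cand={0,2} pick 0 [1->0 ok]
  28: obs=x cand={1} pick 1 [0->1 ok]

0,2,0,1,0,2,1,2,1,2,1,0,2,1,2,1,0,2,1,2,1,0,2,0,2,0,1,0,1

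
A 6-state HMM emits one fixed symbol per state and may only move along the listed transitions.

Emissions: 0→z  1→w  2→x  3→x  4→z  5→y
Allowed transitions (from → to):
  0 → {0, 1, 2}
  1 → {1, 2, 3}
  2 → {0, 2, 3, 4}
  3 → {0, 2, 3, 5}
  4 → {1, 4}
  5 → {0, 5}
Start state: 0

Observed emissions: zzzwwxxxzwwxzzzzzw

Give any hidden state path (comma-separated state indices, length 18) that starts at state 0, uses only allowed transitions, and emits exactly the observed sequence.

  t0 'z' -> {0,4}, take 0 (start)
  t1 'z' -> {0,4}, take 0 (0->0 ok)
  t2 'z' -> {0,4}, take 0 (0->0 ok)
  t3 'w' -> {1}, take 1 (0->1 ok)
  t4 'w' -> {1}, take 1 (1->1 ok)
  t5 'x' -> {2,3}, take 2 (1->2 ok)
  t6 'x' -> {2,3}, take 3 (2->3 ok)
  t7 'x' -> {2,3}, take 2 (3->2 ok)
  t8 'z' -> {0,4}, take 0 (2->0 ok)
  t9 'w' -> {1}, take 1 (0->1 ok)
  t10 'w' -> {1}, take 1 (1->1 ok)
  t11 'x' -> {2,3}, take 2 (1->2 ok)
  t12 'z' -> {0,4}, take 4 (2->4 ok)
  t13 'z' -> {0,4}, take 4 (4->4 ok)
  t14 'z' -> {0,4}, take 4 (4->4 ok)
  t15 'z' -> {0,4}, take 4 (4->4 ok)
  t16 'z' -> {0,4}, take 4 (4->4 ok)
  t17 'w' -> {1}, take 1 (4->1 ok)

0,0,0,1,1,2,3,2,0,1,1,2,4,4,4,4,4,1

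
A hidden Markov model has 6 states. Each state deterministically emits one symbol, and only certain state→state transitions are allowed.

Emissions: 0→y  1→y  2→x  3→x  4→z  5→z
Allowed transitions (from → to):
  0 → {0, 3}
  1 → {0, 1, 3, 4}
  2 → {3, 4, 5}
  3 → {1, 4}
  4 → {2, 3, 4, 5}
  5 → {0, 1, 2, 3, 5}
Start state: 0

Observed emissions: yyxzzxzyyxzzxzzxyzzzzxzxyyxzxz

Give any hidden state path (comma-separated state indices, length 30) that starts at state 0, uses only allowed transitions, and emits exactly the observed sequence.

0,0,3,4,4,2,5,0,0,3,4,4,3,4,5,3,1,4,4,4,4,3,4,3,1,1,3,4,2,5

  t0 'y' -> {0,1}, take 0 (start)
  t1 'y' -> {0,1}, take 0 (0->0 ok)
  t2 'x' -> {2,3}, take 3 (0->3 ok)
  t3 'z' -> {4,5}, take 4 (3->4 ok)
  t4 'z' -> {4,5}, take 4 (4->4 ok)
  t5 'x' -> {2,3}, take 2 (4->2 ok)
  t6 'z' -> {4,5}, take 5 (2->5 ok)
  t7 'y' -> {0,1}, take 0 (5->0 ok)
  t8 'y' -> {0,1}, take 0 (0->0 ok)
  t9 'x' -> {2,3}, take 3 (0->3 ok)
  t10 'z' -> {4,5}, take 4 (3->4 ok)
  t11 'z' -> {4,5}, take 4 (4->4 ok)
  t12 'x' -> {2,3}, take 3 (4->3 ok)
  t13 'z' -> {4,5}, take 4 (3->4 ok)
  t14 'z' -> {4,5}, take 5 (4->5 ok)
  t15 'x' -> {2,3}, take 3 (5->3 ok)
  t16 'y' -> {0,1}, take 1 (3->1 ok)
  t17 'z' -> {4,5}, take 4 (1->4 ok)
  t18 'z' -> {4,5}, take 4 (4->4 ok)
  t19 'z' -> {4,5}, take 4 (4->4 ok)
  t20 'z' -> {4,5}, take 4 (4->4 ok)
  t21 'x' -> {2,3}, take 3 (4->3 ok)
  t22 'z' -> {4,5}, take 4 (3->4 ok)
  t23 'x' -> {2,3}, take 3 (4->3 ok)
  t24 'y' -> {0,1}, take 1 (3->1 ok)
  t25 'y' -> {0,1}, take 1 (1->1 ok)
  t26 'x' -> {2,3}, take 3 (1->3 ok)
  t27 'z' -> {4,5}, take 4 (3->4 ok)
  t28 'x' -> {2,3}, take 2 (4->2 ok)
  t29 'z' -> {4,5}, take 5 (2->5 ok)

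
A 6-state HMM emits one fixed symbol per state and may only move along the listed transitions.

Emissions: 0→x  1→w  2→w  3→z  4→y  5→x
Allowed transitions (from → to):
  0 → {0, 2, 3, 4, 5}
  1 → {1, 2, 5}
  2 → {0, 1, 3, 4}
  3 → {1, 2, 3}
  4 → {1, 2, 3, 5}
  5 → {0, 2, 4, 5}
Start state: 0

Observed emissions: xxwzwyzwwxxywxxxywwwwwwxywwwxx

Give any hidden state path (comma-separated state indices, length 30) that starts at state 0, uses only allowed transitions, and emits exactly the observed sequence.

0,0,2,3,2,4,3,1,2,0,0,4,2,0,5,5,4,2,1,2,1,1,1,5,4,1,2,1,5,0

  [0] x  {0,5}  => 0  start
  [1] x  {0,5}  => 0  0->0 ok
  [2] w  {1,2}  => 2  0->2 ok
  [3] z  {3}  => 3  2->3 ok
  [4] w  {1,2}  => 2  3->2 ok
  [5] y  {4}  => 4  2->4 ok
  [6] z  {3}  => 3  4->3 ok
  [7] w  {1,2}  => 1  3->1 ok
  [8] w  {1,2}  => 2  1->2 ok
  [9] x  {0,5}  => 0  2->0 ok
  [10] x  {0,5}  => 0  0->0 ok
  [11] y  {4}  => 4  0->4 ok
  [12] w  {1,2}  => 2  4->2 ok
  [13] x  {0,5}  => 0  2->0 ok
  [14] x  {0,5}  => 5  0->5 ok
  [15] x  {0,5}  => 5  5->5 ok
  [16] y  {4}  => 4  5->4 ok
  [17] w  {1,2}  => 2  4->2 ok
  [18] w  {1,2}  => 1  2->1 ok
  [19] w  {1,2}  => 2  1->2 ok
  [20] w  {1,2}  => 1  2->1 ok
  [21] w  {1,2}  => 1  1->1 ok
  [22] w  {1,2}  => 1  1->1 ok
  [23] x  {0,5}  => 5  1->5 ok
  [24] y  {4}  => 4  5->4 ok
  [25] w  {1,2}  => 1  4->1 ok
  [26] w  {1,2}  => 2  1->2 ok
  [27] w  {1,2}  => 1  2->1 ok
  [28] x  {0,5}  => 5  1->5 ok
  [29] x  {0,5}  => 0  5->0 ok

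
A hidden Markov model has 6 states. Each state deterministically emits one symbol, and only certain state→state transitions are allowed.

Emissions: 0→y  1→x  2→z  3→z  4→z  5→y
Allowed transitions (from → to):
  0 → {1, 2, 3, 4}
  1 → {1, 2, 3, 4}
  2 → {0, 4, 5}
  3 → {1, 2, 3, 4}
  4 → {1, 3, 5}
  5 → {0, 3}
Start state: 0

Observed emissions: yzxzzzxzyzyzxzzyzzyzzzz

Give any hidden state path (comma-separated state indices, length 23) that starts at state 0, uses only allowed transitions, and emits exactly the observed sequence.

  [0] y  {0,5}  => 0  start
  [1] z  {2,3,4}  => 3  0->3 ok
  [2] x  {1}  => 1  3->1 ok
  [3] z  {2,3,4}  => 2  1->2 ok
  [4] z  {2,3,4}  => 4  2->4 ok
  [5] z  {2,3,4}  => 3  4->3 ok
  [6] x  {1}  => 1  3->1 ok
  [7] z  {2,3,4}  => 2  1->2 ok
  [8] y  {0,5}  => 0  2->0 ok
  [9] z  {2,3,4}  => 4  0->4 ok
  [10] y  {0,5}  => 5  4->5 ok
  [11] z  {2,3,4}  => 3  5->3 ok
  [12] x  {1}  => 1  3->1 ok
  [13] z  {2,3,4}  => 3  1->3 ok
  [14] z  {2,3,4}  => 2  3->2 ok
  [15] y  {0,5}  => 5  2->5 ok
  [16] z  {2,3,4}  => 3  5->3 ok
  [17] z  {2,3,4}  => 2  3->2 ok
  [18] y  {0,5}  => 5  2->5 ok
  [19] z  {2,3,4}  => 3  5->3 ok
  [20] z  {2,3,4}  => 4  3->4 ok
  [21] z  {2,3,4}  => 3  4->3 ok
  [22] z  {2,3,4}  => 2  3->2 ok

0,3,1,2,4,3,1,2,0,4,5,3,1,3,2,5,3,2,5,3,4,3,2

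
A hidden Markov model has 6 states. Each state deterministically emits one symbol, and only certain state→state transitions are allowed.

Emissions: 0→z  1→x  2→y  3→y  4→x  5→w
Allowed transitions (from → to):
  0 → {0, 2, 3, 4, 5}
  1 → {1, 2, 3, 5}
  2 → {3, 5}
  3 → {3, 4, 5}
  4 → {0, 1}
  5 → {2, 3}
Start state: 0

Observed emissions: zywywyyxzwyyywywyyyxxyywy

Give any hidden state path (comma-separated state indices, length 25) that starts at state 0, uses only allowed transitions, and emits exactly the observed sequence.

  pos 0: z in {0}, choose 0; start
  pos 1: y in {2,3}, choose 3; 0->3 ok
  pos 2: w in {5}, choose 5; 3->5 ok
  pos 3: y in {2,3}, choose 2; 5->2 ok
  pos 4: w in {5}, choose 5; 2->5 ok
  pos 5: y in {2,3}, choose 3; 5->3 ok
  pos 6: y in {2,3}, choose 3; 3->3 ok
  pos 7: x in {1,4}, choose 4; 3->4 ok
  pos 8: z in {0}, choose 0; 4->0 ok
  pos 9: w in {5}, choose 5; 0->5 ok
  pos 10: y in {2,3}, choose 2; 5->2 ok
  pos 11: y in {2,3}, choose 3; 2->3 ok
  pos 12: y in {2,3}, choose 3; 3->3 ok
  pos 13: w in {5}, choose 5; 3->5 ok
  pos 14: y in {2,3}, choose 2; 5->2 ok
  pos 15: w in {5}, choose 5; 2->5 ok
  pos 16: y in {2,3}, choose 3; 5->3 ok
  pos 17: y in {2,3}, choose 3; 3->3 ok
  pos 18: y in {2,3}, choose 3; 3->3 ok
  pos 19: x in {1,4}, choose 4; 3->4 ok
  pos 20: x in {1,4}, choose 1; 4->1 ok
  pos 21: y in {2,3}, choose 2; 1->2 ok
  pos 22: y in {2,3}, choose 3; 2->3 ok
  pos 23: w in {5}, choose 5; 3->5 ok
  pos 24: y in {2,3}, choose 2; 5->2 ok

0,3,5,2,5,3,3,4,0,5,2,3,3,5,2,5,3,3,3,4,1,2,3,5,2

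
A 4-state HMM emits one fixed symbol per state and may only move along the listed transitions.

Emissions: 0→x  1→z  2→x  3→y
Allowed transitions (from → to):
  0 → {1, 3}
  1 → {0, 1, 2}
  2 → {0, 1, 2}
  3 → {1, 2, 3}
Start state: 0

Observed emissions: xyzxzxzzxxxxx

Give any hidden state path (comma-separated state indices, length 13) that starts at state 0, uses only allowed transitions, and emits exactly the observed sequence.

0,3,1,0,1,0,1,1,2,2,2,2,0

  pos 0: x in {0,2}, choose 0; start
  pos 1: y in {3}, choose 3; 0->3 ok
  pos 2: z in {1}, choose 1; 3->1 ok
  pos 3: x in {0,2}, choose 0; 1->0 ok
  pos 4: z in {1}, choose 1; 0->1 ok
  pos 5: x in {0,2}, choose 0; 1->0 ok
  pos 6: z in {1}, choose 1; 0->1 ok
  pos 7: z in {1}, choose 1; 1->1 ok
  pos 8: x in {0,2}, choose 2; 1->2 ok
  pos 9: x in {0,2}, choose 2; 2->2 ok
  pos 10: x in {0,2}, choose 2; 2->2 ok
  pos 11: x in {0,2}, choose 2; 2->2 ok
  pos 12: x in {0,2}, choose 0; 2->0 ok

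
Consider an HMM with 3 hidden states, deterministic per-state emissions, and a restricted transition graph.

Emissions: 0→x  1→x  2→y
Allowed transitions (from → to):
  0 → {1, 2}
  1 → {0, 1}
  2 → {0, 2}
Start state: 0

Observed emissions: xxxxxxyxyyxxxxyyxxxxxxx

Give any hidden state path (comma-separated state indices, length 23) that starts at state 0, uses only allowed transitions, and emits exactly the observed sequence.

  0: obs=x cand={0,1} pick 0 [start]
  1: obs=x cand={0,1} pick 1 [0->1 ok]
  2: obs=x cand={0,1} pick 1 [1->1 ok]
  3: obs=x cand={0,1} pick 1 [1->1 ok]
  4: obs=x cand={0,1} pick 1 [1->1 ok]
  5: obs=x cand={0,1} pick 0 [1->0 ok]
  6: obs=y cand={2} pick 2 [0->2 ok]
  7: obs=x cand={0,1} pick 0 [2->0 ok]
  8: obs=y cand={2} pick 2 [0->2 ok]
  9: obs=y cand={2} pick 2 [2->2 ok]
  10: obs=x cand={0,1} pick 0 [2->0 ok]
  11: obs=x cand={0,1} pick 1 [0->1 ok]
  12: obs=x cand={0,1} pick 1 [1->1 ok]
  13: obs=x cand={0,1} pick 0 [1->0 ok]
  14: obs=y cand={2} pick 2 [0->2 ok]
  15: obs=y cand={2} pick 2 [2->2 ok]
  16: obs=x cand={0,1} pick 0 [2->0 ok]
  17: obs=x cand={0,1} pick 1 [0->1 ok]
  18: obs=x cand={0,1} pick 0 [1->0 ok]
  19: obs=x cand={0,1} pick 1 [0->1 ok]
  20: obs=x cand={0,1} pick 0 [1->0 ok]
  21: obs=x cand={0,1} pick 1 [0->1 ok]
  22: obs=x cand={0,1} pick 0 [1->0 ok]

0,1,1,1,1,0,2,0,2,2,0,1,1,0,2,2,0,1,0,1,0,1,0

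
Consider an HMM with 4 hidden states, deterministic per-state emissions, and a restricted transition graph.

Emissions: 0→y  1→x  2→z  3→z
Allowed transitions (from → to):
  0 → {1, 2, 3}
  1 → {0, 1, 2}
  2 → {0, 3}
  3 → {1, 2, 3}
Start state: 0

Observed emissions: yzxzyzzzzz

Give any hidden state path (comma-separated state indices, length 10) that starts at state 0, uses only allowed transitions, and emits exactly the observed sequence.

  0: obs=y cand={0} pick 0 [start]
  1: obs=z cand={2,3} pick 3 [0->3 ok]
  2: obs=x cand={1} pick 1 [3->1 ok]
  3: obs=z cand={2,3} pick 2 [1->2 ok]
  4: obs=y cand={0} pick 0 [2->0 ok]
  5: obs=z cand={2,3} pick 3 [0->3 ok]
  6: obs=z cand={2,3} pick 2 [3->2 ok]
  7: obs=z cand={2,3} pick 3 [2->3 ok]
  8: obs=z cand={2,3} pick 3 [3->3 ok]
  9: obs=z cand={2,3} pick 3 [3->3 ok]

0,3,1,2,0,3,2,3,3,3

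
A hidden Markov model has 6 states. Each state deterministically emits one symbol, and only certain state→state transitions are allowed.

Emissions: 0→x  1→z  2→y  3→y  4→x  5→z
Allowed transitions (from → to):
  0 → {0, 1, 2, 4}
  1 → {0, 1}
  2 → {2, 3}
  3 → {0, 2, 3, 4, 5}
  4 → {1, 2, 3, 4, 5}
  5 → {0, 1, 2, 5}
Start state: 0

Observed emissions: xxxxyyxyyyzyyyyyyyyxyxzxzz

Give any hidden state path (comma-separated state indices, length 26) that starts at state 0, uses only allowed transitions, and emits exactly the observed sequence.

  0: obs=x cand={0,4} pick 0 [start]
  1: obs=x cand={0,4} pick 0 [0->0 ok]
  2: obs=x cand={0,4} pick 4 [0->4 ok]
  3: obs=x cand={0,4} pick 4 [4->4 ok]
  4: obs=y cand={2,3} pick 2 [4->2 ok]
  5: obs=y cand={2,3} pick 3 [2->3 ok]
  6: obs=x cand={0,4} pick 4 [3->4 ok]
  7: obs=y cand={2,3} pick 2 [4->2 ok]
  8: obs=y cand={2,3} pick 2 [2->2 ok]
  9: obs=y cand={2,3} pick 3 [2->3 ok]
  10: obs=z cand={1,5} pick 5 [3->5 ok]
  11: obs=y cand={2,3} pick 2 [5->2 ok]
  12: obs=y cand={2,3} pick 2 [2->2 ok]
  13: obs=y cand={2,3} pick 3 [2->3 ok]
  14: obs=y cand={2,3} pick 2 [3->2 ok]
  15: obs=y cand={2,3} pick 2 [2->2 ok]
  16: obs=y cand={2,3} pick 3 [2->3 ok]
  17: obs=y cand={2,3} pick 2 [3->2 ok]
  18: obs=y cand={2,3} pick 3 [2->3 ok]
  19: obs=x cand={0,4} pick 4 [3->4 ok]
  20: obs=y cand={2,3} pick 3 [4->3 ok]
  21: obs=x cand={0,4} pick 4 [3->4 ok]
  22: obs=z cand={1,5} pick 1 [4->1 ok]
  23: obs=x cand={0,4} pick 0 [1->0 ok]
  24: obs=z cand={1,5} pick 1 [0->1 ok]
  25: obs=z cand={1,5} pick 1 [1->1 ok]

0,0,4,4,2,3,4,2,2,3,5,2,2,3,2,2,3,2,3,4,3,4,1,0,1,1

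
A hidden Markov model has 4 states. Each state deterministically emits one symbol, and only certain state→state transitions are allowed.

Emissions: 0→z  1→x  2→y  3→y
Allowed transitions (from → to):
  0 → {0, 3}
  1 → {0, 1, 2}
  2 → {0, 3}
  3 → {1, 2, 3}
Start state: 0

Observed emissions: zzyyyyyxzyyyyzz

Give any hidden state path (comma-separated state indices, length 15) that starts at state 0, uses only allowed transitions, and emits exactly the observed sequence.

  0: obs=z cand={0} pick 0 [start]
  1: obs=z cand={0} pick 0 [0->0 ok]
  2: obs=y cand={2,3} pick 3 [0->3 ok]
  3: obs=y cand={2,3} pick 3 [3->3 ok]
  4: obs=y cand={2,3} pick 3 [3->3 ok]
  5: obs=y cand={2,3} pick 2 [3->2 ok]
  6: obs=y cand={2,3} pick 3 [2->3 ok]
  7: obs=x cand={1} pick 1 [3->1 ok]
  8: obs=z cand={0} pick 0 [1->0 ok]
  9: obs=y cand={2,3} pick 3 [0->3 ok]
  10: obs=y cand={2,3} pick 3 [3->3 ok]
  11: obs=y cand={2,3} pick 3 [3->3 ok]
  12: obs=y cand={2,3} pick 2 [3->2 ok]
  13: obs=z cand={0} pick 0 [2->0 ok]
  14: obs=z cand={0} pick 0 [0->0 ok]

0,0,3,3,3,2,3,1,0,3,3,3,2,0,0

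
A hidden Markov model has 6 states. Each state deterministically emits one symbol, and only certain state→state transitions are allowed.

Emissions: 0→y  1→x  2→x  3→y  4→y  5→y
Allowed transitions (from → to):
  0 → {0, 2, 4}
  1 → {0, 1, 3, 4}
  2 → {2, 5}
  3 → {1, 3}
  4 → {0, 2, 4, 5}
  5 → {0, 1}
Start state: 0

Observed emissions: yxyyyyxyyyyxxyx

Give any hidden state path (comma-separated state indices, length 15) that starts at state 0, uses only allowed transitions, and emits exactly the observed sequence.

  [0] y  {0,3,4,5}  => 0  start
  [1] x  {1,2}  => 2  0->2 ok
  [2] y  {0,3,4,5}  => 5  2->5 ok
  [3] y  {0,3,4,5}  => 0  5->0 ok
  [4] y  {0,3,4,5}  => 4  0->4 ok
  [5] y  {0,3,4,5}  => 5  4->5 ok
  [6] x  {1,2}  => 1  5->1 ok
  [7] y  {0,3,4,5}  => 4  1->4 ok
  [8] y  {0,3,4,5}  => 4  4->4 ok
  [9] y  {0,3,4,5}  => 0  4->0 ok
  [10] y  {0,3,4,5}  => 0  0->0 ok
  [11] x  {1,2}  => 2  0->2 ok
  [12] x  {1,2}  => 2  2->2 ok
  [13] y  {0,3,4,5}  => 5  2->5 ok
  [14] x  {1,2}  => 1  5->1 ok

0,2,5,0,4,5,1,4,4,0,0,2,2,5,1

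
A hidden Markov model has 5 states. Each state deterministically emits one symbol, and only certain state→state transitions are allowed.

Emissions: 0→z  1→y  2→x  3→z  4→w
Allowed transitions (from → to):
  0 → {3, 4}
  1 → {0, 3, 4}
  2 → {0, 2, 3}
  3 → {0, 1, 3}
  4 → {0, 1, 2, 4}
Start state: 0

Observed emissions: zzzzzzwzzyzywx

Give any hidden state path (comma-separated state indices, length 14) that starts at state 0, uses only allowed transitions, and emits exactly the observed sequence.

  t0 'z' -> {0,3}, take 0 (start)
  t1 'z' -> {0,3}, take 3 (0->3 ok)
  t2 'z' -> {0,3}, take 3 (3->3 ok)
  t3 'z' -> {0,3}, take 0 (3->0 ok)
  t4 'z' -> {0,3}, take 3 (0->3 ok)
  t5 'z' -> {0,3}, take 0 (3->0 ok)
  t6 'w' -> {4}, take 4 (0->4 ok)
  t7 'z' -> {0,3}, take 0 (4->0 ok)
  t8 'z' -> {0,3}, take 3 (0->3 ok)
  t9 'y' -> {1}, take 1 (3->1 ok)
  t10 'z' -> {0,3}, take 3 (1->3 ok)
  t11 'y' -> {1}, take 1 (3->1 ok)
  t12 'w' -> {4}, take 4 (1->4 ok)
  t13 'x' -> {2}, take 2 (4->2 ok)

0,3,3,0,3,0,4,0,3,1,3,1,4,2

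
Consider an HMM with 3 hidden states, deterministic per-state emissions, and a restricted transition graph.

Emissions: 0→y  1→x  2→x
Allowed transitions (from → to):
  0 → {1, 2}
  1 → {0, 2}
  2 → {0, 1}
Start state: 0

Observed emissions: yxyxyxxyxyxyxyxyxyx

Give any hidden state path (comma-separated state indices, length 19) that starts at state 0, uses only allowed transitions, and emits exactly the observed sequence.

0,1,0,1,0,2,1,0,1,0,1,0,1,0,2,0,2,0,1

  [0] y  {0}  => 0  start
  [1] x  {1,2}  => 1  0->1 ok
  [2] y  {0}  => 0  1->0 ok
  [3] x  {1,2}  => 1  0->1 ok
  [4] y  {0}  => 0  1->0 ok
  [5] x  {1,2}  => 2  0->2 ok
  [6] x  {1,2}  => 1  2->1 ok
  [7] y  {0}  => 0  1->0 ok
  [8] x  {1,2}  => 1  0->1 ok
  [9] y  {0}  => 0  1->0 ok
  [10] x  {1,2}  => 1  0->1 ok
  [11] y  {0}  => 0  1->0 ok
  [12] x  {1,2}  => 1  0->1 ok
  [13] y  {0}  => 0  1->0 ok
  [14] x  {1,2}  => 2  0->2 ok
  [15] y  {0}  => 0  2->0 ok
  [16] x  {1,2}  => 2  0->2 ok
  [17] y  {0}  => 0  2->0 ok
  [18] x  {1,2}  => 1  0->1 ok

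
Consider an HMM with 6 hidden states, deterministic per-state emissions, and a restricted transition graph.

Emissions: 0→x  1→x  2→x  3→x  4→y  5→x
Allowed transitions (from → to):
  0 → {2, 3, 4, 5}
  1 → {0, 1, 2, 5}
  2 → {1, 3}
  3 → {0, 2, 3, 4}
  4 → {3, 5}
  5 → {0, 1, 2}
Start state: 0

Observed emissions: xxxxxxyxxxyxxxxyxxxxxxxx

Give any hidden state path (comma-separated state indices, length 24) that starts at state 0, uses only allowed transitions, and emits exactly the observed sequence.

0,5,2,1,1,0,4,3,2,3,4,5,0,3,3,4,5,1,2,1,0,5,0,3

  t0 'x' -> {0,1,2,3,5}, take 0 (start)
  t1 'x' -> {0,1,2,3,5}, take 5 (0->5 ok)
  t2 'x' -> {0,1,2,3,5}, take 2 (5->2 ok)
  t3 'x' -> {0,1,2,3,5}, take 1 (2->1 ok)
  t4 'x' -> {0,1,2,3,5}, take 1 (1->1 ok)
  t5 'x' -> {0,1,2,3,5}, take 0 (1->0 ok)
  t6 'y' -> {4}, take 4 (0->4 ok)
  t7 'x' -> {0,1,2,3,5}, take 3 (4->3 ok)
  t8 'x' -> {0,1,2,3,5}, take 2 (3->2 ok)
  t9 'x' -> {0,1,2,3,5}, take 3 (2->3 ok)
  t10 'y' -> {4}, take 4 (3->4 ok)
  t11 'x' -> {0,1,2,3,5}, take 5 (4->5 ok)
  t12 'x' -> {0,1,2,3,5}, take 0 (5->0 ok)
  t13 'x' -> {0,1,2,3,5}, take 3 (0->3 ok)
  t14 'x' -> {0,1,2,3,5}, take 3 (3->3 ok)
  t15 'y' -> {4}, take 4 (3->4 ok)
  t16 'x' -> {0,1,2,3,5}, take 5 (4->5 ok)
  t17 'x' -> {0,1,2,3,5}, take 1 (5->1 ok)
  t18 'x' -> {0,1,2,3,5}, take 2 (1->2 ok)
  t19 'x' -> {0,1,2,3,5}, take 1 (2->1 ok)
  t20 'x' -> {0,1,2,3,5}, take 0 (1->0 ok)
  t21 'x' -> {0,1,2,3,5}, take 5 (0->5 ok)
  t22 'x' -> {0,1,2,3,5}, take 0 (5->0 ok)
  t23 'x' -> {0,1,2,3,5}, take 3 (0->3 ok)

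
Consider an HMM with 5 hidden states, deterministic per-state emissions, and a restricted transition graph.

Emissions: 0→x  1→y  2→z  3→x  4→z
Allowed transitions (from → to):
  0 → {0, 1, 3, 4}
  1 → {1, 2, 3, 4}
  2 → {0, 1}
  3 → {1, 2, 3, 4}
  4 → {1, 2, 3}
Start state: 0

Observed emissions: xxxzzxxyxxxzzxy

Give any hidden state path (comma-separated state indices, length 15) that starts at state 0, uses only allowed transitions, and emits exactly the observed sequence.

0,0,3,4,2,0,0,1,3,3,3,4,2,0,1

  pos 0: x in {0,3}, choose 0; start
  pos 1: x in {0,3}, choose 0; 0->0 ok
  pos 2: x in {0,3}, choose 3; 0->3 ok
  pos 3: z in {2,4}, choose 4; 3->4 ok
  pos 4: z in {2,4}, choose 2; 4->2 ok
  pos 5: x in {0,3}, choose 0; 2->0 ok
  pos 6: x in {0,3}, choose 0; 0->0 ok
  pos 7: y in {1}, choose 1; 0->1 ok
  pos 8: x in {0,3}, choose 3; 1->3 ok
  pos 9: x in {0,3}, choose 3; 3->3 ok
  pos 10: x in {0,3}, choose 3; 3->3 ok
  pos 11: z in {2,4}, choose 4; 3->4 ok
  pos 12: z in {2,4}, choose 2; 4->2 ok
  pos 13: x in {0,3}, choose 0; 2->0 ok
  pos 14: y in {1}, choose 1; 0->1 ok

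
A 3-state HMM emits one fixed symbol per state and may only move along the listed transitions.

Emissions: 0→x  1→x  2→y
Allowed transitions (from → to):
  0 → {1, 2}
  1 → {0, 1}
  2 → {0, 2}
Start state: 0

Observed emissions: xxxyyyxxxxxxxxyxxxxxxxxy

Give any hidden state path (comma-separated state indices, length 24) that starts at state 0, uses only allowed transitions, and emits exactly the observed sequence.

  t0 'x' -> {0,1}, take 0 (start)
  t1 'x' -> {0,1}, take 1 (0->1 ok)
  t2 'x' -> {0,1}, take 0 (1->0 ok)
  t3 'y' -> {2}, take 2 (0->2 ok)
  t4 'y' -> {2}, take 2 (2->2 ok)
  t5 'y' -> {2}, take 2 (2->2 ok)
  t6 'x' -> {0,1}, take 0 (2->0 ok)
  t7 'x' -> {0,1}, take 1 (0->1 ok)
  t8 'x' -> {0,1}, take 1 (1->1 ok)
  t9 'x' -> {0,1}, take 1 (1->1 ok)
  t10 'x' -> {0,1}, take 1 (1->1 ok)
  t11 'x' -> {0,1}, take 0 (1->0 ok)
  t12 'x' -> {0,1}, take 1 (0->1 ok)
  t13 'x' -> {0,1}, take 0 (1->0 ok)
  t14 'y' -> {2}, take 2 (0->2 ok)
  t15 'x' -> {0,1}, take 0 (2->0 ok)
  t16 'x' -> {0,1}, take 1 (0->1 ok)
  t17 'x' -> {0,1}, take 1 (1->1 ok)
  t18 'x' -> {0,1}, take 1 (1->1 ok)
  t19 'x' -> {0,1}, take 0 (1->0 ok)
  t20 'x' -> {0,1}, take 1 (0->1 ok)
  t21 'x' -> {0,1}, take 1 (1->1 ok)
  t22 'x' -> {0,1}, take 0 (1->0 ok)
  t23 'y' -> {2}, take 2 (0->2 ok)

0,1,0,2,2,2,0,1,1,1,1,0,1,0,2,0,1,1,1,0,1,1,0,2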